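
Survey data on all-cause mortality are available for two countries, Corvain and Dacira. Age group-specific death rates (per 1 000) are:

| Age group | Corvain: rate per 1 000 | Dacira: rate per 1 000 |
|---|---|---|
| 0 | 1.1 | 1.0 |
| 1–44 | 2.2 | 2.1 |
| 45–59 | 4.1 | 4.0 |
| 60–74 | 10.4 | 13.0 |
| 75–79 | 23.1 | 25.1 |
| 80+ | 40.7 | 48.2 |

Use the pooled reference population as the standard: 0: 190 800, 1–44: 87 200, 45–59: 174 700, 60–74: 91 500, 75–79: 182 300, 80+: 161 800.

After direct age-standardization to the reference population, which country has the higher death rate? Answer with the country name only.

Dacira

Standard total = 888 300; weights = 0.2148, 0.0982, 0.1967, 0.1030, 0.2052, 0.1821.
Corvain: 0.2148×1.1 + 0.0982×2.2 + 0.1967×4.1 + 0.1030×10.4 + 0.2052×23.1 + 0.1821×40.7 = 14.4838 per 1 000.
Dacira: 0.2148×1.0 + 0.0982×2.1 + 0.1967×4.0 + 0.1030×13.0 + 0.2052×25.1 + 0.1821×48.2 = 16.4772 per 1 000.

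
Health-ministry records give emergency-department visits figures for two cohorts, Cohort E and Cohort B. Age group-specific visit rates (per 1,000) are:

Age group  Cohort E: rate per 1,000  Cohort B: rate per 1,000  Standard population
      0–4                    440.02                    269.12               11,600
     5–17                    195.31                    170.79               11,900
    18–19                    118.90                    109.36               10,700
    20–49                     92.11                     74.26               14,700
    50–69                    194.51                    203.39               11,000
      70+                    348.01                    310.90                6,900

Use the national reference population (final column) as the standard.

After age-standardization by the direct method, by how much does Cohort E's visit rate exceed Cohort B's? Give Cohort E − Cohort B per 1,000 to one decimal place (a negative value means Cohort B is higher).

41.9

Standard total = 66,800; weights = 0.1737, 0.1781, 0.1602, 0.2201, 0.1647, 0.1033.
Cohort E: 0.1737×440.02 + 0.1781×195.31 + 0.1602×118.90 + 0.2201×92.11 + 0.1647×194.51 + 0.1033×348.01 = 218.4962 per 1,000.
Cohort B: 0.1737×269.12 + 0.1781×170.79 + 0.1602×109.36 + 0.2201×74.26 + 0.1647×203.39 + 0.1033×310.90 = 176.6238 per 1,000.
Difference = 218.4962 − 176.6238 = 41.8725.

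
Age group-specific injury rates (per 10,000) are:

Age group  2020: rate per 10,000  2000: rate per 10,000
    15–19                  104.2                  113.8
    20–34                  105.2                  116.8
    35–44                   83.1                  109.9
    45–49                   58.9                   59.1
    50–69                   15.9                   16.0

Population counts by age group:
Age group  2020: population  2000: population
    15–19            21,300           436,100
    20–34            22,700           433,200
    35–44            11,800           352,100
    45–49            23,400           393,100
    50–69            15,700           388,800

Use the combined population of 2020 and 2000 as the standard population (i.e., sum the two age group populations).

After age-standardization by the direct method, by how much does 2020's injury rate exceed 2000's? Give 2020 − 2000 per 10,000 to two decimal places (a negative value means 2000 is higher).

Combined standard total = 2,098,200; weights = 0.2180, 0.2173, 0.1734, 0.1985, 0.1928.
2020: 0.2180×104.2 + 0.2173×105.2 + 0.1734×83.1 + 0.1985×58.9 + 0.1928×15.9 = 74.7428 per 10,000.
2000: 0.2180×113.8 + 0.2173×116.8 + 0.1734×109.9 + 0.1985×59.1 + 0.1928×16.0 = 84.0630 per 10,000.
Difference = 74.7428 − 84.0630 = -9.3203.

-9.32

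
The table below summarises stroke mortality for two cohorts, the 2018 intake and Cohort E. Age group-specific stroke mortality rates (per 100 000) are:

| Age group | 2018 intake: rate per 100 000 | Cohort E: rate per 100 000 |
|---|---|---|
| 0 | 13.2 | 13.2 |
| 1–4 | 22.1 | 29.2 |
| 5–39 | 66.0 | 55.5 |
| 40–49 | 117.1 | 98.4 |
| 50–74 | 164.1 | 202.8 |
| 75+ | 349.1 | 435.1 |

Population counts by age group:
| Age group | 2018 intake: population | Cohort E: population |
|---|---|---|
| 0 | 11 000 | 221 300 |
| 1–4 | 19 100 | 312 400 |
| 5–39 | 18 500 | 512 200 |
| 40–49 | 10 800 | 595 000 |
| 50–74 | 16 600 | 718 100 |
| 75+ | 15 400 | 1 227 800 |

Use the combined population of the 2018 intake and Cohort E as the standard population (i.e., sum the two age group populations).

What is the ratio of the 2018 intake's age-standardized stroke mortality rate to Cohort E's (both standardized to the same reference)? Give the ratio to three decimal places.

Combined standard total = 3 678 200; weights = 0.0632, 0.0901, 0.1443, 0.1647, 0.1997, 0.3380.
The 2018 intake: 0.0632×13.2 + 0.0901×22.1 + 0.1443×66.0 + 0.1647×117.1 + 0.1997×164.1 + 0.3380×349.1 = 182.4053 per 100 000.
Cohort E: 0.0632×13.2 + 0.0901×29.2 + 0.1443×55.5 + 0.1647×98.4 + 0.1997×202.8 + 0.3380×435.1 = 215.2477 per 100 000.
Ratio = 182.4053 ÷ 215.2477 = 0.84742.

0.847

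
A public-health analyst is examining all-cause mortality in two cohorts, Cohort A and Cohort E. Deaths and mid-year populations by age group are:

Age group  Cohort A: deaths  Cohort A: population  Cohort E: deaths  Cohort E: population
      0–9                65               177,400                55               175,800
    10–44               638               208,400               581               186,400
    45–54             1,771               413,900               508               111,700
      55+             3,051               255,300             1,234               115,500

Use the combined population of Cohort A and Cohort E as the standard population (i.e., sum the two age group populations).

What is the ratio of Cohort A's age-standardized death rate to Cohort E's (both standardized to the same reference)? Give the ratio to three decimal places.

Age-specific rates per 1,000 for Cohort A: 0.366, 3.061, 4.279, 11.951.
For Cohort E: 0.313, 3.117, 4.548, 10.684.
Combined standard total = 1,644,400; weights = 0.2148, 0.2401, 0.3196, 0.2255.
Cohort A: 0.2148×0.366 + 0.2401×3.061 + 0.3196×4.279 + 0.2255×11.951 = 4.8761 per 1,000.
Cohort E: 0.2148×0.313 + 0.2401×3.117 + 0.3196×4.548 + 0.2255×10.684 = 4.6783 per 1,000.
Ratio = 4.8761 ÷ 4.6783 = 1.04228.

1.042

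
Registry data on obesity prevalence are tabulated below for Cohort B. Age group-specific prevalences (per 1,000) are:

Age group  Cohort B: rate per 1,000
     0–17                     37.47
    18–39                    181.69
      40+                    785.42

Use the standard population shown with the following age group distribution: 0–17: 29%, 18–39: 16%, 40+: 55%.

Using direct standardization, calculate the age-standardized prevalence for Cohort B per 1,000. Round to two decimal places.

471.92

Standard weights: 0.29, 0.16, 0.55.
Standardized rate: 0.2900×37.47 + 0.1600×181.69 + 0.5500×785.42 = 471.9177 per 1,000.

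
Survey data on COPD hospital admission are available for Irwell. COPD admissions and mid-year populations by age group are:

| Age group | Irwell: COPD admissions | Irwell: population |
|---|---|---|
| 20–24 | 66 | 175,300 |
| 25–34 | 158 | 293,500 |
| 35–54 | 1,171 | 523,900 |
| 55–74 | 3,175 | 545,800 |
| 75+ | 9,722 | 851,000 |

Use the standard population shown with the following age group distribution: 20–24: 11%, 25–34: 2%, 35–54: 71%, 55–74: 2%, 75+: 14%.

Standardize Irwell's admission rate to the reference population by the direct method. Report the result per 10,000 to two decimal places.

Age-specific rates per 10,000 for Irwell: 3.76, 5.38, 22.35, 58.17, 114.24.
Standard weights: 0.11, 0.02, 0.71, 0.02, 0.14.
Standardized rate: 0.1100×3.76 + 0.0200×5.38 + 0.7100×22.35 + 0.0200×58.17 + 0.1400×114.24 = 33.5488 per 10,000.

33.55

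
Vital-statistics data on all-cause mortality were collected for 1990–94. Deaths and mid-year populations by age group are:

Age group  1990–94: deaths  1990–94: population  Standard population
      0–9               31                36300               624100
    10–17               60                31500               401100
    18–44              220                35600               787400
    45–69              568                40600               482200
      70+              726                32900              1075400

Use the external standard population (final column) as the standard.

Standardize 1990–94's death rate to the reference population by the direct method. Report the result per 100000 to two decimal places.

1087.17

Age-specific rates per 100000 for 1990–94: 85.40, 190.48, 617.98, 1399.01, 2206.69.
Standard total = 3370200; weights = 0.1852, 0.1190, 0.2336, 0.1431, 0.3191.
Standardized rate: 0.1852×85.40 + 0.1190×190.48 + 0.2336×617.98 + 0.1431×1399.01 + 0.3191×2206.69 = 1087.1667 per 100000.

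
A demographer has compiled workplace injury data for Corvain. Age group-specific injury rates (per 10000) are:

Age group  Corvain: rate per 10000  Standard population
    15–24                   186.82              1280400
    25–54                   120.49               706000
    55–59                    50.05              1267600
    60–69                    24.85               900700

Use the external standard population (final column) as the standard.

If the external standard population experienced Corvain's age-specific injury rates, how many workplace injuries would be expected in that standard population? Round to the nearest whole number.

Expected workplace injuries = Σ (standard pop × age-specific rate ÷ 10000)
= 1280400×186.82/10000 + 706000×120.49/10000 + 1267600×50.05/10000 + 900700×24.85/10000
= 23920.43 + 8506.59 + 6344.34 + 2238.24 = 41009.60.

41010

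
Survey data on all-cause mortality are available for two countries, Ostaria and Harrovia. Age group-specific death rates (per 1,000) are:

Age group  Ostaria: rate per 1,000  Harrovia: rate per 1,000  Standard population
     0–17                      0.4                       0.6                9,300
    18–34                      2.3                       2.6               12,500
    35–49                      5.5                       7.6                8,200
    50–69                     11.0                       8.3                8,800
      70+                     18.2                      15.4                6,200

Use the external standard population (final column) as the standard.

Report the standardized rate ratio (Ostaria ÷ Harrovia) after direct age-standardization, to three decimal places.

Standard total = 45,000; weights = 0.2067, 0.2778, 0.1822, 0.1956, 0.1378.
Ostaria: 0.2067×0.4 + 0.2778×2.3 + 0.1822×5.5 + 0.1956×11.0 + 0.1378×18.2 = 6.3824 per 1,000.
Harrovia: 0.2067×0.6 + 0.2778×2.6 + 0.1822×7.6 + 0.1956×8.3 + 0.1378×15.4 = 5.9760 per 1,000.
Ratio = 6.3824 ÷ 5.9760 = 1.06801.

1.068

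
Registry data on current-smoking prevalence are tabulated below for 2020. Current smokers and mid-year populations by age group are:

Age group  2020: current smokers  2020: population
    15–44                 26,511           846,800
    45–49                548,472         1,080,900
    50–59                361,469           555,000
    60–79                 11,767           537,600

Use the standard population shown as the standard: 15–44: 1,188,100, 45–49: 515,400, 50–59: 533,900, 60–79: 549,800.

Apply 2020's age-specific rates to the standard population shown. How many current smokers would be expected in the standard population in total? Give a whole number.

658482

Age-specific rates per 1,000 for 2020: 31.307, 507.422, 651.295, 21.888.
Expected current smokers = Σ (standard pop × age-specific rate ÷ 1,000)
= 1,188,100×31.307/1,000 + 515,400×507.422/1,000 + 533,900×651.295/1,000 + 549,800×21.888/1,000
= 37196.17 + 261525.09 + 347726.67 + 12034.03 = 658481.96.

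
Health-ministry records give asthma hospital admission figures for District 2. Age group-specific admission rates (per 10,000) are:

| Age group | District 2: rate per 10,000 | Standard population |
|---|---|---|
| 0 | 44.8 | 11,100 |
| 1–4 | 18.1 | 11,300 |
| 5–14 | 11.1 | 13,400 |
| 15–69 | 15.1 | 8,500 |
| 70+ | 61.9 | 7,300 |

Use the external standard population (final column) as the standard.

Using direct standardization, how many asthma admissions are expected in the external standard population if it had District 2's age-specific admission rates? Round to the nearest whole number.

143

Expected asthma admissions = Σ (standard pop × age-specific rate ÷ 10,000)
= 11,100×44.8/10,000 + 11,300×18.1/10,000 + 13,400×11.1/10,000 + 8,500×15.1/10,000 + 7,300×61.9/10,000
= 49.73 + 20.45 + 14.87 + 12.84 + 45.19 = 143.08.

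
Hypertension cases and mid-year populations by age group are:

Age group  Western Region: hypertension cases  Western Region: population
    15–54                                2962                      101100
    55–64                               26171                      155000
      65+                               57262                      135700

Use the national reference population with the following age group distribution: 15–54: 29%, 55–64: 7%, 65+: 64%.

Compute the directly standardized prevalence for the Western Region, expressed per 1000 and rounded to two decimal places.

Age-specific rates per 1000 for the Western Region: 29.298, 168.845, 421.975.
Standard weights: 0.29, 0.07, 0.64.
Standardized rate: 0.2900×29.298 + 0.0700×168.845 + 0.6400×421.975 = 290.3795 per 1000.

290.38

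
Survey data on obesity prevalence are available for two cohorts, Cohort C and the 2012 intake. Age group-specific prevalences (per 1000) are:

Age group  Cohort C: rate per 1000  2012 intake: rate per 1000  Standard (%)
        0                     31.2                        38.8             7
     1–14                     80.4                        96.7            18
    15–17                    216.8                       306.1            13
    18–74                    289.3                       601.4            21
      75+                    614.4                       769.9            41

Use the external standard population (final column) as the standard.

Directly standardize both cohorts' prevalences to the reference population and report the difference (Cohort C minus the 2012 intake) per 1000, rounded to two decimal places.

-144.37

Standard weights: 0.07, 0.18, 0.13, 0.21, 0.41.
Cohort C: 0.0700×31.2 + 0.1800×80.4 + 0.1300×216.8 + 0.2100×289.3 + 0.4100×614.4 = 357.4970 per 1000.
The 2012 intake: 0.0700×38.8 + 0.1800×96.7 + 0.1300×306.1 + 0.2100×601.4 + 0.4100×769.9 = 501.8680 per 1000.
Difference = 357.4970 − 501.8680 = -144.3710.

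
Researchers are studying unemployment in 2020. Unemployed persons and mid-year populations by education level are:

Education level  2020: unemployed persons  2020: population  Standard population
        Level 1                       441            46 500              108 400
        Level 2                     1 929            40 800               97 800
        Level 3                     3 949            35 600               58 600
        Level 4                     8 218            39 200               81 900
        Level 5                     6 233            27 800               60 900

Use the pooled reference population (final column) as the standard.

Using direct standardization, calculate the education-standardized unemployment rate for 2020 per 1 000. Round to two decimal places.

Education-specific rates per 1 000 for 2020: 9.484, 47.279, 110.927, 209.643, 224.209.
Standard total = 407 600; weights = 0.2659, 0.2399, 0.1438, 0.2009, 0.1494.
Standardized rate: 0.2659×9.484 + 0.2399×47.279 + 0.1438×110.927 + 0.2009×209.643 + 0.1494×224.209 = 105.4376 per 1 000.

105.44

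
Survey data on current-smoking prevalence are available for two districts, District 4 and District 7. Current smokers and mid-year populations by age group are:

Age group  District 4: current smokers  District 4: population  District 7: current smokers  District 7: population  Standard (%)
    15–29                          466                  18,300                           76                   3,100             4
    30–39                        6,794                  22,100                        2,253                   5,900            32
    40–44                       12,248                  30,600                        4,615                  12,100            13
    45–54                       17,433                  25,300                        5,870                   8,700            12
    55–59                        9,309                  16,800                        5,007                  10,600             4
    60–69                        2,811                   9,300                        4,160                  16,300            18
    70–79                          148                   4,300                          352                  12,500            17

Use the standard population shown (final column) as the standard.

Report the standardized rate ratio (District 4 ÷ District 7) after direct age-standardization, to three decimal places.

0.979

Age-specific rates per 1,000 for District 4: 25.464, 307.421, 400.261, 689.051, 554.107, 302.258, 34.419.
For District 7: 24.516, 381.864, 381.405, 674.713, 472.358, 255.215, 28.160.
Standard weights: 0.04, 0.32, 0.13, 0.12, 0.04, 0.18, 0.17.
District 4: 0.0400×25.464 + 0.3200×307.421 + 0.1300×400.261 + 0.1200×689.051 + 0.0400×554.107 + 0.1800×302.258 + 0.1700×34.419 = 316.5353 per 1,000.
District 7: 0.0400×24.516 + 0.3200×381.864 + 0.1300×381.405 + 0.1200×674.713 + 0.0400×472.358 + 0.1800×255.215 + 0.1700×28.160 = 323.3456 per 1,000.
Ratio = 316.5353 ÷ 323.3456 = 0.97894.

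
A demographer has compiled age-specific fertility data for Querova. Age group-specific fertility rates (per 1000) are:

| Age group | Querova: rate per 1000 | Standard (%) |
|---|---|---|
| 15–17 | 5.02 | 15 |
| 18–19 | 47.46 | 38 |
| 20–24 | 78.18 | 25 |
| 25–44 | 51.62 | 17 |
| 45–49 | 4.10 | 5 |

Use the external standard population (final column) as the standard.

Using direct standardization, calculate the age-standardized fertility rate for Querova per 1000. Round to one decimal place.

47.3

Standard weights: 0.15, 0.38, 0.25, 0.17, 0.05.
Standardized rate: 0.1500×5.02 + 0.3800×47.46 + 0.2500×78.18 + 0.1700×51.62 + 0.0500×4.10 = 47.3132 per 1000.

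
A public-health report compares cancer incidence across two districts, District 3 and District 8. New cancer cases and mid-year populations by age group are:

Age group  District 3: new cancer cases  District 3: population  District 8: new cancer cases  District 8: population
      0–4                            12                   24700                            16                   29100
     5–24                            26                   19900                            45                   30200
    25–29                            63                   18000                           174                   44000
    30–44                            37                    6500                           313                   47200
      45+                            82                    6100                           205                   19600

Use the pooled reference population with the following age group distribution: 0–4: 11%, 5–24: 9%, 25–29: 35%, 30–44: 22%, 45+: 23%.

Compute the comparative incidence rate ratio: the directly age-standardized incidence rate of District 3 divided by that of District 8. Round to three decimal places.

1.055

Age-specific rates per 100000 for District 3: 48.58, 130.65, 350.00, 569.23, 1344.26.
For District 8: 54.98, 149.01, 395.45, 663.14, 1045.92.
Standard weights: 0.11, 0.09, 0.35, 0.22, 0.23.
District 3: 0.1100×48.58 + 0.0900×130.65 + 0.3500×350.00 + 0.2200×569.23 + 0.2300×1344.26 = 574.0140 per 100000.
District 8: 0.1100×54.98 + 0.0900×149.01 + 0.3500×395.45 + 0.2200×663.14 + 0.2300×1045.92 = 544.3189 per 100000.
Ratio = 574.0140 ÷ 544.3189 = 1.05455.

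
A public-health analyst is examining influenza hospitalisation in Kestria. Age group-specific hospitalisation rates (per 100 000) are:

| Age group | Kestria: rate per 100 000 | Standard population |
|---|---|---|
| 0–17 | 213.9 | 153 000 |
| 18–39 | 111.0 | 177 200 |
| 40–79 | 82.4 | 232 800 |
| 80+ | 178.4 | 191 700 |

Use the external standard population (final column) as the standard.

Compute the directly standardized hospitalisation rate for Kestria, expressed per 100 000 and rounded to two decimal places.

140.16

Standard total = 754 700; weights = 0.2027, 0.2348, 0.3085, 0.2540.
Standardized rate: 0.2027×213.9 + 0.2348×111.0 + 0.3085×82.4 + 0.2540×178.4 = 140.1589 per 100 000.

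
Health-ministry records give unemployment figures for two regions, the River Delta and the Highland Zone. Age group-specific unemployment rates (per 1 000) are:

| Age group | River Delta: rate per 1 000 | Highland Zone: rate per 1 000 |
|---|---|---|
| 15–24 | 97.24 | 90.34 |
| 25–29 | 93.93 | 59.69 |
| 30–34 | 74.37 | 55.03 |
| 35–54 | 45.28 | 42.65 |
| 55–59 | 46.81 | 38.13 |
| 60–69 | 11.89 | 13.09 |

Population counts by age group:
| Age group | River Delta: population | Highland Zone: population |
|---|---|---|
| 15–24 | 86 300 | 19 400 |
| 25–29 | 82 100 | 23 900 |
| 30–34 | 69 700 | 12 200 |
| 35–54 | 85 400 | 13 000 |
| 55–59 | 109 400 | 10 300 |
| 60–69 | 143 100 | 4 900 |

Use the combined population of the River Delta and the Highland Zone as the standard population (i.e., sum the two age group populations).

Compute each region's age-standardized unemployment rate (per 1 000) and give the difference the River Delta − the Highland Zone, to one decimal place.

10.7

Combined standard total = 659 700; weights = 0.1602, 0.1607, 0.1241, 0.1492, 0.1814, 0.2243.
The River Delta: 0.1602×97.24 + 0.1607×93.93 + 0.1241×74.37 + 0.1492×45.28 + 0.1814×46.81 + 0.2243×11.89 = 57.8205 per 1 000.
The Highland Zone: 0.1602×90.34 + 0.1607×59.69 + 0.1241×55.03 + 0.1492×42.65 + 0.1814×38.13 + 0.2243×13.09 = 47.1143 per 1 000.
Difference = 57.8205 − 47.1143 = 10.7062.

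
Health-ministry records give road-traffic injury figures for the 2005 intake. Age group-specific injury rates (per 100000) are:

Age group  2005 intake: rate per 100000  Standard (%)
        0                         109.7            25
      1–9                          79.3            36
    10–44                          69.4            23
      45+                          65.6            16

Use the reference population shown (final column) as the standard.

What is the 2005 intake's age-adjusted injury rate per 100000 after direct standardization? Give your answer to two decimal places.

Standard weights: 0.25, 0.36, 0.23, 0.16.
Standardized rate: 0.2500×109.7 + 0.3600×79.3 + 0.2300×69.4 + 0.1600×65.6 = 82.4310 per 100000.

82.43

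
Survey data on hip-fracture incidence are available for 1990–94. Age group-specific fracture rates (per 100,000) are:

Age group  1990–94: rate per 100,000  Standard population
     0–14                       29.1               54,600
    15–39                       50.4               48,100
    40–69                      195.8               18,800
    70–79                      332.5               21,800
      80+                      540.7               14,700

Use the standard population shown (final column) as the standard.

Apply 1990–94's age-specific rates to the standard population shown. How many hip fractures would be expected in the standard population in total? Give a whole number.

Expected hip fractures = Σ (standard pop × age-specific rate ÷ 100,000)
= 54,600×29.1/100,000 + 48,100×50.4/100,000 + 18,800×195.8/100,000 + 21,800×332.5/100,000 + 14,700×540.7/100,000
= 15.89 + 24.24 + 36.81 + 72.48 + 79.48 = 228.91.

229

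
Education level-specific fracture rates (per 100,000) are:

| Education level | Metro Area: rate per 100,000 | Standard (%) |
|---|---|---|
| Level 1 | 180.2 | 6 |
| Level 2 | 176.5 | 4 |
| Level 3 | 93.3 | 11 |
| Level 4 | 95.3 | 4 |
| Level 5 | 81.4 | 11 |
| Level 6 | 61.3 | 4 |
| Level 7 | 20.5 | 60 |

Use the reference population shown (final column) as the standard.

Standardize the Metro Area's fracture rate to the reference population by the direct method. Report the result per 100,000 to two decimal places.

55.65

Standard weights: 0.06, 0.04, 0.11, 0.04, 0.11, 0.04, 0.60.
Standardized rate: 0.0600×180.2 + 0.0400×176.5 + 0.1100×93.3 + 0.0400×95.3 + 0.1100×81.4 + 0.0400×61.3 + 0.6000×20.5 = 55.6530 per 100,000.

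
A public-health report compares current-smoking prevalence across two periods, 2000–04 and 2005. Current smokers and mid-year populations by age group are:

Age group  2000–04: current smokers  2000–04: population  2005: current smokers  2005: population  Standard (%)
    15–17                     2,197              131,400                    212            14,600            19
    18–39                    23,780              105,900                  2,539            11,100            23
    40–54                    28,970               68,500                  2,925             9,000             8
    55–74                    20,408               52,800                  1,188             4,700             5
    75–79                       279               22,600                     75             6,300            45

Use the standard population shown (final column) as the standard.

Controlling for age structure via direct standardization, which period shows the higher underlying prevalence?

2000–04

Age-specific rates per 1,000 for 2000–04: 16.720, 224.551, 422.920, 386.515, 12.345.
For 2005: 14.521, 228.739, 325.000, 252.766, 11.905.
Standard weights: 0.19, 0.23, 0.08, 0.05, 0.45.
2000–04: 0.1900×16.720 + 0.2300×224.551 + 0.0800×422.920 + 0.0500×386.515 + 0.4500×12.345 = 113.5383 per 1,000.
2005: 0.1900×14.521 + 0.2300×228.739 + 0.0800×325.000 + 0.0500×252.766 + 0.4500×11.905 = 99.3643 per 1,000.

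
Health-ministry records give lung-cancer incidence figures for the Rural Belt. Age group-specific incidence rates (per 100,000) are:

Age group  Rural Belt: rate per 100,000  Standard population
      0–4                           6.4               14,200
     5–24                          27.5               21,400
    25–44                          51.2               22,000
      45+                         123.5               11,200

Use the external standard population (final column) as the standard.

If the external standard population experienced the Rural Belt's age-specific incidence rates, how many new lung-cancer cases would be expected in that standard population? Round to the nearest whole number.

Expected new lung-cancer cases = Σ (standard pop × age-specific rate ÷ 100,000)
= 14,200×6.4/100,000 + 21,400×27.5/100,000 + 22,000×51.2/100,000 + 11,200×123.5/100,000
= 0.91 + 5.88 + 11.26 + 13.83 = 31.89.

32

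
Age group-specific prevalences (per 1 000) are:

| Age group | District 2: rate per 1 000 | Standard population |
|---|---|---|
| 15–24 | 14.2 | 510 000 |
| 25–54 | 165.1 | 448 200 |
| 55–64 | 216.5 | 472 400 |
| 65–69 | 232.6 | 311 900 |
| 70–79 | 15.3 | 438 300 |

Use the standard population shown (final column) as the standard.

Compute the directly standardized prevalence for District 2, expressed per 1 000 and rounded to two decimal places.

Standard total = 2 180 800; weights = 0.2339, 0.2055, 0.2166, 0.1430, 0.2010.
Standardized rate: 0.2339×14.2 + 0.2055×165.1 + 0.2166×216.5 + 0.1430×232.6 + 0.2010×15.3 = 120.4917 per 1 000.

120.49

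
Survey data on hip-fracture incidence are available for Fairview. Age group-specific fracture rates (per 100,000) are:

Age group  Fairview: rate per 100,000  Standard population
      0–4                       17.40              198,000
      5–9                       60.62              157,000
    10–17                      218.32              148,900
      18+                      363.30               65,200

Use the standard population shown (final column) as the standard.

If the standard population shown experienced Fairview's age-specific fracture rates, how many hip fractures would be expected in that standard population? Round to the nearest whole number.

692

Expected hip fractures = Σ (standard pop × age-specific rate ÷ 100,000)
= 198,000×17.40/100,000 + 157,000×60.62/100,000 + 148,900×218.32/100,000 + 65,200×363.30/100,000
= 34.45 + 95.17 + 325.08 + 236.87 = 691.58.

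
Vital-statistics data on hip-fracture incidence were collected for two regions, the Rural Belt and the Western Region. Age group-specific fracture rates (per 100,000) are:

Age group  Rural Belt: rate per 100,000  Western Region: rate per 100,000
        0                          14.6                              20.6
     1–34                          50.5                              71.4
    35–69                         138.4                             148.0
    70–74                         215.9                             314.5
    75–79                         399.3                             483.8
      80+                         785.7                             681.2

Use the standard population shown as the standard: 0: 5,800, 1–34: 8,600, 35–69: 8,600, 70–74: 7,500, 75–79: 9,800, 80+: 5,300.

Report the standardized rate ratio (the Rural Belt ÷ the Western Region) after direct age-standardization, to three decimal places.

0.897

Standard total = 45,600; weights = 0.1272, 0.1886, 0.1886, 0.1645, 0.2149, 0.1162.
The Rural Belt: 0.1272×14.6 + 0.1886×50.5 + 0.1886×138.4 + 0.1645×215.9 + 0.2149×399.3 + 0.1162×785.7 = 250.1276 per 100,000.
The Western Region: 0.1272×20.6 + 0.1886×71.4 + 0.1886×148.0 + 0.1645×314.5 + 0.2149×483.8 + 0.1162×681.2 = 278.8743 per 100,000.
Ratio = 250.1276 ÷ 278.8743 = 0.89692.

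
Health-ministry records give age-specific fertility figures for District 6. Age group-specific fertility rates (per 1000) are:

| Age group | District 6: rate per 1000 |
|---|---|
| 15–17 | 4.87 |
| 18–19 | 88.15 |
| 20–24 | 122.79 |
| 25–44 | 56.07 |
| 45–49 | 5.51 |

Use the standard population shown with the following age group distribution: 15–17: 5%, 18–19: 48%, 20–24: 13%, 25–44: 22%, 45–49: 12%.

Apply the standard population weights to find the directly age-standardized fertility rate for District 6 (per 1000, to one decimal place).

Standard weights: 0.05, 0.48, 0.13, 0.22, 0.12.
Standardized rate: 0.0500×4.87 + 0.4800×88.15 + 0.1300×122.79 + 0.2200×56.07 + 0.1200×5.51 = 71.5148 per 1000.

71.5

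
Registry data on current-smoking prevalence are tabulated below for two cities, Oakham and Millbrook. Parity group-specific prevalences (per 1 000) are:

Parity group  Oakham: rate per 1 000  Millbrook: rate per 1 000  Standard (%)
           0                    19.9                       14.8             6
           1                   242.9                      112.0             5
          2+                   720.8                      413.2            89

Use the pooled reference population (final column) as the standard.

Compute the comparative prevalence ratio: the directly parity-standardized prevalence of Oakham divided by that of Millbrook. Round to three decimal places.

Standard weights: 0.06, 0.05, 0.89.
Oakham: 0.0600×19.9 + 0.0500×242.9 + 0.8900×720.8 = 654.8510 per 1 000.
Millbrook: 0.0600×14.8 + 0.0500×112.0 + 0.8900×413.2 = 374.2360 per 1 000.
Ratio = 654.8510 ÷ 374.2360 = 1.74983.

1.750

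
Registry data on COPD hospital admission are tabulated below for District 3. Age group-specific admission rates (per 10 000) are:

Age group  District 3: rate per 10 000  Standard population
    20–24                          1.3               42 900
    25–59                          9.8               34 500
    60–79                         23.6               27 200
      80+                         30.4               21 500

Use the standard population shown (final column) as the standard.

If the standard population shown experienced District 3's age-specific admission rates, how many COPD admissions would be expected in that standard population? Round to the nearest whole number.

169

Expected COPD admissions = Σ (standard pop × age-specific rate ÷ 10 000)
= 42 900×1.3/10 000 + 34 500×9.8/10 000 + 27 200×23.6/10 000 + 21 500×30.4/10 000
= 5.58 + 33.81 + 64.19 + 65.36 = 168.94.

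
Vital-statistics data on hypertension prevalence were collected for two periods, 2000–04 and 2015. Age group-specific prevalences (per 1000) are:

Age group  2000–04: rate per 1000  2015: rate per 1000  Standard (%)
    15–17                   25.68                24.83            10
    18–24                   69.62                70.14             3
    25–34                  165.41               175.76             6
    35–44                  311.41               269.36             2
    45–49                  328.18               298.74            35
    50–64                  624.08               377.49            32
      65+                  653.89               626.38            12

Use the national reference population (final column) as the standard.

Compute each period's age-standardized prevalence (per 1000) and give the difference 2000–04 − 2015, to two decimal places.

92.80

Standard weights: 0.10, 0.03, 0.06, 0.02, 0.35, 0.32, 0.12.
2000–04: 0.1000×25.68 + 0.0300×69.62 + 0.0600×165.41 + 0.0200×311.41 + 0.3500×328.18 + 0.3200×624.08 + 0.1200×653.89 = 413.8448 per 1000.
2015: 0.1000×24.83 + 0.0300×70.14 + 0.0600×175.76 + 0.0200×269.36 + 0.3500×298.74 + 0.3200×377.49 + 0.1200×626.38 = 321.0414 per 1000.
Difference = 413.8448 − 321.0414 = 92.8034.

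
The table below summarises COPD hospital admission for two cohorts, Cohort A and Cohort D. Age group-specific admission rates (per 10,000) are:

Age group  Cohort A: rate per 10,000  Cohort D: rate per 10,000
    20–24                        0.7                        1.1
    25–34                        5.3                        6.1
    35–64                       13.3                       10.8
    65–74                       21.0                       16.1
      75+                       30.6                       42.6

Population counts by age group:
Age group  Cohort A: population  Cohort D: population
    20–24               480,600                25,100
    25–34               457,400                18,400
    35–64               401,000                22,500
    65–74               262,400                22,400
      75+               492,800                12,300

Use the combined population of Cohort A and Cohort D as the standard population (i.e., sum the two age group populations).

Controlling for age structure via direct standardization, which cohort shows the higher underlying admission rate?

Cohort D

Combined standard total = 2,194,900; weights = 0.2304, 0.2168, 0.1929, 0.1298, 0.2301.
Cohort A: 0.2304×0.7 + 0.2168×5.3 + 0.1929×13.3 + 0.1298×21.0 + 0.2301×30.6 = 13.6431 per 10,000.
Cohort D: 0.2304×1.1 + 0.2168×6.1 + 0.1929×10.8 + 0.1298×16.1 + 0.2301×42.6 = 15.5520 per 10,000.
The crude rates (13.70 vs 12.59) would put Cohort A higher, but that reflects its age composition; once standardized to a common age structure, Cohort D has the higher underlying rate.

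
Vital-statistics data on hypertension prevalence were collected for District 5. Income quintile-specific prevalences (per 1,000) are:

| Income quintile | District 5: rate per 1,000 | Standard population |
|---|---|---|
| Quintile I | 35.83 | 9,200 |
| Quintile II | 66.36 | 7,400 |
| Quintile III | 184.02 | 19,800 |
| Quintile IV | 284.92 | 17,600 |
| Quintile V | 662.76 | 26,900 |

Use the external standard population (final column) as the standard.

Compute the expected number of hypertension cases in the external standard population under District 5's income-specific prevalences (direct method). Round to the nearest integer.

Expected hypertension cases = Σ (standard pop × income-specific rate ÷ 1,000)
= 9,200×35.83/1,000 + 7,400×66.36/1,000 + 19,800×184.02/1,000 + 17,600×284.92/1,000 + 26,900×662.76/1,000
= 329.64 + 491.06 + 3643.60 + 5014.59 + 17828.24 = 27307.13.

27307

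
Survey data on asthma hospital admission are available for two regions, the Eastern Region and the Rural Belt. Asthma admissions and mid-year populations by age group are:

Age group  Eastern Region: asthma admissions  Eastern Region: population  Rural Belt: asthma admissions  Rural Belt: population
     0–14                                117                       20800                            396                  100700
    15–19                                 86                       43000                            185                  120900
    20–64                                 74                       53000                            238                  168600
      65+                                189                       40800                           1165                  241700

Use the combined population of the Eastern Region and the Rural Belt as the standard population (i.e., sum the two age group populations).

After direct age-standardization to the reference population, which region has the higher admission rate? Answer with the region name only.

Age-specific rates per 10000 for the Eastern Region: 56.25, 20.00, 13.96, 46.32.
For the Rural Belt: 39.32, 15.30, 14.12, 48.20.
Combined standard total = 789500; weights = 0.1539, 0.2076, 0.2807, 0.3578.
The Eastern Region: 0.1539×56.25 + 0.2076×20.00 + 0.2807×13.96 + 0.3578×46.32 = 33.3031 per 10000.
The Rural Belt: 0.1539×39.32 + 0.2076×15.30 + 0.2807×14.12 + 0.3578×48.20 = 30.4378 per 10000.
The crude rates (29.57 vs 31.40) would put the Rural Belt higher, but that reflects its age composition; once standardized to a common age structure, the Eastern Region has the higher underlying rate.

Eastern Region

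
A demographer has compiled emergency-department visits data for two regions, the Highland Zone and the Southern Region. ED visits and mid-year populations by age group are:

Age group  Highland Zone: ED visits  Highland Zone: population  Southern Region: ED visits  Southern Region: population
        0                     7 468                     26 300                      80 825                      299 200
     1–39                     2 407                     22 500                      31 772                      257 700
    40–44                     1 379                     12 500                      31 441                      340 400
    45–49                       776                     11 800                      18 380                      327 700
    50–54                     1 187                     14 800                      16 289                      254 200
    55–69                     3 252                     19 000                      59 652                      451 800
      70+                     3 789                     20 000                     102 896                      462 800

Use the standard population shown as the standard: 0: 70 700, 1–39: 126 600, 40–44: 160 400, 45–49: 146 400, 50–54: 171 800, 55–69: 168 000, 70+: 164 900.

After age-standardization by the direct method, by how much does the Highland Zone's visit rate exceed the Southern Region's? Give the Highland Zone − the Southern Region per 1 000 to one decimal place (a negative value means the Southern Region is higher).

Age-specific rates per 1 000 for the Highland Zone: 283.954, 106.978, 110.320, 65.763, 80.203, 171.158, 189.450.
For the Southern Region: 270.137, 123.291, 92.365, 56.088, 64.079, 132.032, 222.334.
Standard total = 1 008 800; weights = 0.0701, 0.1255, 0.1590, 0.1451, 0.1703, 0.1665, 0.1635.
The Highland Zone: 0.0701×283.954 + 0.1255×106.978 + 0.1590×110.320 + 0.1451×65.763 + 0.1703×80.203 + 0.1665×171.158 + 0.1635×189.450 = 133.5404 per 1 000.
The Southern Region: 0.0701×270.137 + 0.1255×123.291 + 0.1590×92.365 + 0.1451×56.088 + 0.1703×64.079 + 0.1665×132.032 + 0.1635×222.334 = 126.4739 per 1 000.
Difference = 133.5404 − 126.4739 = 7.0665.

7.1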